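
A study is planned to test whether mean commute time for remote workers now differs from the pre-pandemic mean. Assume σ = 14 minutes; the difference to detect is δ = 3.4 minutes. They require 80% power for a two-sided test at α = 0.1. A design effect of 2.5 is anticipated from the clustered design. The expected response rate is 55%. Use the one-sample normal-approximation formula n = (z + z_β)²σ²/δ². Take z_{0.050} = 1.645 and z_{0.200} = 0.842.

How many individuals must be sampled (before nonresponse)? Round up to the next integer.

n = (z_{α/2} + z_β)² · σ² / δ²
  = (1.645 + 0.842)² · 14² / 3.4²
  = 6.1852 · 196 / 11.56
  = 104.87
Design effect: 2.5 × 104.87 = 262.17.
Adjust for 55% response: 262.17 / 0.55 = 476.68.
Round up → n = 477.

n = 477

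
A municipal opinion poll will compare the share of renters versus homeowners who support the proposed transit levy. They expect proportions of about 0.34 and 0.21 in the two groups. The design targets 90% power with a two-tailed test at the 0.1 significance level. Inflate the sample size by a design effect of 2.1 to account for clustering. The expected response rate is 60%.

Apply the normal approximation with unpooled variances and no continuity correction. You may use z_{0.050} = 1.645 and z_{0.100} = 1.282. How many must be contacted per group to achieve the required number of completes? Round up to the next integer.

n = (z_{α/2} + z_β)² · [p₁(1−p₁) + p₂(1−p₂)] / (p₁ − p₂)²
  = (1.645 + 1.282)² · (0.34·0.66 + 0.21·0.79) / (0.13)²
  = (2.927)² · (0.2244 + 0.1659) / 0.0169
  = 8.5673 · 0.3903 / 0.0169
  = 197.86
Design effect: 2.1 × 197.86 = 415.51.
Adjust for 60% response: 415.51 / 0.60 = 692.51.
Round up → n = 693 per group.

n = 693 per group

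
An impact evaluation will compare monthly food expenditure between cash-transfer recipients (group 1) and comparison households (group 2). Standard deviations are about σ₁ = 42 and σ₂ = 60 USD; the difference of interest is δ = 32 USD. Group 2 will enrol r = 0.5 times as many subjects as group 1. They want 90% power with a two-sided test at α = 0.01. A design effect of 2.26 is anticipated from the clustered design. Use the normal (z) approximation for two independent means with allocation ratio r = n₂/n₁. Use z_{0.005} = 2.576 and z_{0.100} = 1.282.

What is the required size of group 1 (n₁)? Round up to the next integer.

n₁ = 295

n₁ = (z_{α/2} + z_β)² · (σ₁² + σ₂²/r) / δ²
   = (2.576 + 1.282)² · (42² + 60²/0.5) / 32²
   = 14.8842 · (1764 + 7200) / 1024
   = 14.8842 · 8964 / 1024
   = 130.29
Design effect: 2.26 × 130.29 = 294.47.
Round up → n₁ = 295; n₂ = r·n₁ = 0.5 × 295 = 148.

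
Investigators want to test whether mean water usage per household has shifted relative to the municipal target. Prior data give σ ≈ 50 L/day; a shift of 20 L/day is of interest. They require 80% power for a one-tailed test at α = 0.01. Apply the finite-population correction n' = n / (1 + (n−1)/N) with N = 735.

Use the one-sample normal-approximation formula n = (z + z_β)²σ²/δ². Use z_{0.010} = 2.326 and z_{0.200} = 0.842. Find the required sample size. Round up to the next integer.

n = 58

n = (z_α + z_β)² · σ² / δ²
  = (2.326 + 0.842)² · 50² / 20²
  = 10.0362 · 2500 / 400
  = 62.73
Finite-population correction (N = 735): 62.73 / (1 + (62.73 − 1)/735) = 57.87.
Round up → n = 58.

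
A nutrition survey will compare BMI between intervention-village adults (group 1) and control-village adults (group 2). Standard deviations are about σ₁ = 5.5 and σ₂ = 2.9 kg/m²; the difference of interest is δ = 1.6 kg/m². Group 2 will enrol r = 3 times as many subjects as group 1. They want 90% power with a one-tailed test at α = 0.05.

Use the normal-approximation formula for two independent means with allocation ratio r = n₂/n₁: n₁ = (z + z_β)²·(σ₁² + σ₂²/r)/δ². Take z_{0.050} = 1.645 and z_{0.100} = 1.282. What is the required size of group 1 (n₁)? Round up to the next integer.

n₁ = 111

n₁ = (z_α + z_β)² · (σ₁² + σ₂²/r) / δ²
   = (1.645 + 1.282)² · (5.5² + 2.9²/3) / 1.6²
   = 8.5673 · (30.25 + 2.8033) / 2.56
   = 8.5673 · 33.0533 / 2.56
   = 110.62
Round up → n₁ = 111; n₂ = r·n₁ = 3 × 111 = 333.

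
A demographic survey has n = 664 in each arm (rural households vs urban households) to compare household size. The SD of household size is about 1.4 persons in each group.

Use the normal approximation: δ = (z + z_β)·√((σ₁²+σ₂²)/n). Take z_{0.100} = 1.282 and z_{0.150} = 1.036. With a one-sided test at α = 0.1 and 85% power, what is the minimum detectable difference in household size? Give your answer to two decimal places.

δ = (z_α + z_β) · √((σ₁²+σ₂²)/n)
  = (1.282 + 1.036) · √(3.92/664)
  = 2.318 · √0.0059
  = 2.318 · 0.0768
  = 0.1781

Minimum detectable difference ≈ 0.18 persons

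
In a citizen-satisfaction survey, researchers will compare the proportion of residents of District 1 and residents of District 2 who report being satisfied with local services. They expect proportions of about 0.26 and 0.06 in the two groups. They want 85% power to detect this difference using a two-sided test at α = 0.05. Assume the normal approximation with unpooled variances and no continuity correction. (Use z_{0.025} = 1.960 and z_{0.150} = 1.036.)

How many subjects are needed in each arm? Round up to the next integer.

n = 56 per group

n = (z_{α/2} + z_β)² · [p₁(1−p₁) + p₂(1−p₂)] / (p₁ − p₂)²
  = (1.960 + 1.036)² · (0.26·0.74 + 0.06·0.94) / (0.20)²
  = (2.996)² · (0.1924 + 0.0564) / 0.0400
  = 8.9760 · 0.2488 / 0.0400
  = 55.83
Round up → n = 56 per group.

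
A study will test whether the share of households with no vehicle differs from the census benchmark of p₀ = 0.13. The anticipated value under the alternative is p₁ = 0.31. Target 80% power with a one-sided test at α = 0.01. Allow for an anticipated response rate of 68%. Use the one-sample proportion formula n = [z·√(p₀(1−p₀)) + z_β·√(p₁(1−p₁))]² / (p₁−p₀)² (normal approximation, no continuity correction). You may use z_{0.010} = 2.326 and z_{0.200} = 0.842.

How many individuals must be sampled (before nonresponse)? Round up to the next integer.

n = [z_α·√(p₀q₀) + z_β·√(p₁q₁)]² / (p₁ − p₀)²
  = [2.326·√(0.13·0.87) + 0.842·√(0.31·0.69)]² / (0.18)²
  = [2.326·0.3363 + 0.842·0.4625]² / 0.0324
  = [1.1717]² / 0.0324
  = 42.37
Adjust for 68% response: 42.37 / 0.68 = 62.31.
Round up → n = 63.

n = 63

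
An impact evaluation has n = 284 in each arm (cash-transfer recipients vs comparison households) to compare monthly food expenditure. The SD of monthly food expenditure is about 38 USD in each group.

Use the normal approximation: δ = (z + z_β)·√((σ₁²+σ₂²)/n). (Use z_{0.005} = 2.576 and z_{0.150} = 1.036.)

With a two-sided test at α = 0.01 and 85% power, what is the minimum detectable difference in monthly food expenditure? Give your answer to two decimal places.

δ = (z_{α/2} + z_β) · √((σ₁²+σ₂²)/n)
  = (2.576 + 1.036) · √(2888/284)
  = 3.612 · √10.169
  = 3.612 · 3.1889
  = 11.5183

Minimum detectable difference ≈ 11.52 USD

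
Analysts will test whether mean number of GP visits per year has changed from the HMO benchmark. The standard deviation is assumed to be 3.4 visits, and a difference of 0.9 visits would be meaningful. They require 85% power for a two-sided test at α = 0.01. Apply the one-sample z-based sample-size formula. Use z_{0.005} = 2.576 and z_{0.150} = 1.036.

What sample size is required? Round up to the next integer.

n = (z_{α/2} + z_β)² · σ² / δ²
  = (2.576 + 1.036)² · 3.4² / 0.9²
  = 13.0465 · 11.56 / 0.81
  = 186.20
Round up → n = 187.

n = 187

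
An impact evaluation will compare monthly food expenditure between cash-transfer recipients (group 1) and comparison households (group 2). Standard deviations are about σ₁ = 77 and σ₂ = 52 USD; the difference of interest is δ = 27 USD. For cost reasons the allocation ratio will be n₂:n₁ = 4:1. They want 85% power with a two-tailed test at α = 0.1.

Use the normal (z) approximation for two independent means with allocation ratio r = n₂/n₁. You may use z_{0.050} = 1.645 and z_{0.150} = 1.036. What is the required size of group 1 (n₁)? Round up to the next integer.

n₁ = (z_{α/2} + z_β)² · (σ₁² + σ₂²/r) / δ²
   = (1.645 + 1.036)² · (77² + 52²/4) / 27²
   = 7.1878 · (5929 + 676) / 729
   = 7.1878 · 6605 / 729
   = 65.12
Round up → n₁ = 66; n₂ = r·n₁ = 4 × 66 = 264.

n₁ = 66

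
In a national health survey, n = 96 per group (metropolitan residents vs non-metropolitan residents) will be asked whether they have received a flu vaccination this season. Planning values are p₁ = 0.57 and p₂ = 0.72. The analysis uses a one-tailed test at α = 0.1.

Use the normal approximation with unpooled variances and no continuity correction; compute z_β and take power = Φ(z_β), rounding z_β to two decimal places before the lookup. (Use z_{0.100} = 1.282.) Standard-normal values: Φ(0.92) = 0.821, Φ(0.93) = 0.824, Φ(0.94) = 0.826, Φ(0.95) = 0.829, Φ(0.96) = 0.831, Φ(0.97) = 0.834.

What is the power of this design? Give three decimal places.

z_β = |p₁−p₂|·√(n/[p₁q₁+p₂q₂]) − z_α
    = 0.15 · √(96/0.4467) − 1.282
    = 0.15 · 14.6598 − 1.282
    = 2.1990 − 1.282 = 0.9170 → 0.92
Power = Φ(0.92) = 0.821.

Power ≈ 0.821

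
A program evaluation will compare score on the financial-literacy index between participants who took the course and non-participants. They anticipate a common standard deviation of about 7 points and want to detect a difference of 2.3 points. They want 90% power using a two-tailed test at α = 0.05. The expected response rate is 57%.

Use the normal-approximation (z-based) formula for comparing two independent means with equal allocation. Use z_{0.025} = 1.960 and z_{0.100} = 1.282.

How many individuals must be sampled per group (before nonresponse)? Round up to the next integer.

n = 342 per group

n = (z_{α/2} + z_β)² · (σ₁² + σ₂²) / δ²
  = (1.960 + 1.282)² · (2·7² = 98) / 2.3²
  = 10.5106 · 98 / 5.29
  = 194.71
Adjust for 57% response: 194.71 / 0.57 = 341.60.
Round up → n = 342 per group.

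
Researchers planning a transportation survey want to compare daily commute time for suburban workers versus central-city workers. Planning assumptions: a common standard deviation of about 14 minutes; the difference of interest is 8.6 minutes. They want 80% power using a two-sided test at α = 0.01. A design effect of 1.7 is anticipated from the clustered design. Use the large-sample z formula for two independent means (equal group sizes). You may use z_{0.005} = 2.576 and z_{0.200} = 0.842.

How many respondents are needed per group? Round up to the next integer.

n = 106 per group

n = (z_{α/2} + z_β)² · (σ₁² + σ₂²) / δ²
  = (2.576 + 0.842)² · (2·14² = 392) / 8.6²
  = 11.6827 · 392 / 73.96
  = 61.92
Design effect: 1.7 × 61.92 = 105.26.
Round up → n = 106 per group.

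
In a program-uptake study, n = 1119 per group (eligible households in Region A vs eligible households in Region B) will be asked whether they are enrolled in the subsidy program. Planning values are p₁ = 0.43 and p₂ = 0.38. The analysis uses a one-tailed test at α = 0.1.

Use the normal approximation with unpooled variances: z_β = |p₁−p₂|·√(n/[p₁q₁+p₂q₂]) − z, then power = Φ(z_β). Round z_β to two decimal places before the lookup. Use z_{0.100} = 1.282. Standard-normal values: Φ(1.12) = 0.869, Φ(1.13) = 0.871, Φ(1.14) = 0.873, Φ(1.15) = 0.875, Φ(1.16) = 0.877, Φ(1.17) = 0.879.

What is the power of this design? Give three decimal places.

Power ≈ 0.871

z_β = |p₁−p₂|·√(n/[p₁q₁+p₂q₂]) − z_α
    = 0.05 · √(1119/0.4807) − 1.282
    = 0.05 · 48.2479 − 1.282
    = 2.4124 − 1.282 = 1.1304 → 1.13
Power = Φ(1.13) = 0.871.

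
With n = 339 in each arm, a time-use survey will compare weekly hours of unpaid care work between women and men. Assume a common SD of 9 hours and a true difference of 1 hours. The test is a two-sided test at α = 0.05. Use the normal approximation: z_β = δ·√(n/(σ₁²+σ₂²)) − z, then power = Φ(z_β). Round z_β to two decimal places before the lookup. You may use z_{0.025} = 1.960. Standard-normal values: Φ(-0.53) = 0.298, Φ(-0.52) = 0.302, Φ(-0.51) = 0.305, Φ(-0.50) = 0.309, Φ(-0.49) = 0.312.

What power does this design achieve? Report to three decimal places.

Power ≈ 0.305

z_β = δ·√(n/(σ₁²+σ₂²)) − z_{α/2}
    = 1 · √(339/162) − 1.960
    = 1 · 1.44658 − 1.960
    = 1.4466 − 1.960 = -0.5134 → -0.51
Power = Φ(-0.51) = 0.305.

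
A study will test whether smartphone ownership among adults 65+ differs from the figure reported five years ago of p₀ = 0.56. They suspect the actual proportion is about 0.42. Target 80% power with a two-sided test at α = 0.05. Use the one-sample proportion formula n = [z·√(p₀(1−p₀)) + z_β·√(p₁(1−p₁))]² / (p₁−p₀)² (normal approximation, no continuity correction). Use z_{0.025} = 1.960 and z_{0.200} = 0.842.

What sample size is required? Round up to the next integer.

n = [z_{α/2}·√(p₀q₀) + z_β·√(p₁q₁)]² / (p₁ − p₀)²
  = [1.960·√(0.56·0.44) + 0.842·√(0.42·0.58)]² / (-0.14)²
  = [1.960·0.4964 + 0.842·0.4936]² / 0.0196
  = [1.3885]² / 0.0196
  = 98.36
Round up → n = 99.

n = 99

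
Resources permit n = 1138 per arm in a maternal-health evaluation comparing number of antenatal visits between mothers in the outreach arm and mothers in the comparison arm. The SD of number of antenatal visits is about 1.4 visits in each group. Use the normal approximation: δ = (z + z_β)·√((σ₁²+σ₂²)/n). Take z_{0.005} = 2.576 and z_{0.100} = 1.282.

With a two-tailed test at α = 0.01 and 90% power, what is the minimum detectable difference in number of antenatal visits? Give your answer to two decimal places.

δ = (z_{α/2} + z_β) · √((σ₁²+σ₂²)/n)
  = (2.576 + 1.282) · √(3.92/1138)
  = 3.858 · √0.00344
  = 3.858 · 0.0587
  = 0.2264

Minimum detectable difference ≈ 0.23 visits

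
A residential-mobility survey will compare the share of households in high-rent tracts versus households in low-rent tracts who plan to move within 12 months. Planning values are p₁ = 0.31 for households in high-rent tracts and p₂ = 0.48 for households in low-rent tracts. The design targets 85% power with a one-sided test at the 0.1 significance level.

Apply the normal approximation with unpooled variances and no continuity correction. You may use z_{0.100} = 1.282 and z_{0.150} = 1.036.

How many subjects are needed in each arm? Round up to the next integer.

n = (z_α + z_β)² · [p₁(1−p₁) + p₂(1−p₂)] / (p₁ − p₂)²
  = (1.282 + 1.036)² · (0.31·0.69 + 0.48·0.52) / (-0.17)²
  = (2.318)² · (0.2139 + 0.2496) / 0.0289
  = 5.3731 · 0.4635 / 0.0289
  = 86.17
Round up → n = 87 per group.

n = 87 per group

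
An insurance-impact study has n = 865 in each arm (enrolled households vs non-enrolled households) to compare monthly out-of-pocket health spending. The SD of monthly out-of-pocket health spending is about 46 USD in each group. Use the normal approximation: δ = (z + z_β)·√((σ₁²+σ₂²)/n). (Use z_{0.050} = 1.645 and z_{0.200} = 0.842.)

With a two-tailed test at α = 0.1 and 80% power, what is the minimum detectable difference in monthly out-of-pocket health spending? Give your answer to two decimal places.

δ = (z_{α/2} + z_β) · √((σ₁²+σ₂²)/n)
  = (1.645 + 0.842) · √(4232/865)
  = 2.487 · √4.8925
  = 2.487 · 2.2119
  = 5.5010

Minimum detectable difference ≈ 5.50 USD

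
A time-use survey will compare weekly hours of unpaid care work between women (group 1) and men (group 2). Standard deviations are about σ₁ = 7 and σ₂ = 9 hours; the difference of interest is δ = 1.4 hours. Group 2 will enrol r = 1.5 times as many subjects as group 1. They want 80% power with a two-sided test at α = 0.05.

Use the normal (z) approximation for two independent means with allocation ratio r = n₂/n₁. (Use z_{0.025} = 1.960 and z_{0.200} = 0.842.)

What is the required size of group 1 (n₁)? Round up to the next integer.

n₁ = (z_{α/2} + z_β)² · (σ₁² + σ₂²/r) / δ²
   = (1.960 + 0.842)² · (7² + 9²/1.5) / 1.4²
   = 7.8512 · (49 + 54) / 1.96
   = 7.8512 · 103 / 1.96
   = 412.59
Round up → n₁ = 413; n₂ = r·n₁ = 1.5 × 413 = 620.

n₁ = 413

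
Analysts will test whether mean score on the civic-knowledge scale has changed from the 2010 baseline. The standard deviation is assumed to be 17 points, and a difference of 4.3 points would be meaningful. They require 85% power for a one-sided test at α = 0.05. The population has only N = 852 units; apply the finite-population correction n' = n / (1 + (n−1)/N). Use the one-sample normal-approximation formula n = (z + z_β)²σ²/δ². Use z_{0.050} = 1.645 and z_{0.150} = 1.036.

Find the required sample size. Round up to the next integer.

n = (z_α + z_β)² · σ² / δ²
  = (1.645 + 1.036)² · 17² / 4.3²
  = 7.1878 · 289 / 18.49
  = 112.35
Finite-population correction (N = 852): 112.35 / (1 + (112.35 − 1)/852) = 99.36.
Round up → n = 100.

n = 100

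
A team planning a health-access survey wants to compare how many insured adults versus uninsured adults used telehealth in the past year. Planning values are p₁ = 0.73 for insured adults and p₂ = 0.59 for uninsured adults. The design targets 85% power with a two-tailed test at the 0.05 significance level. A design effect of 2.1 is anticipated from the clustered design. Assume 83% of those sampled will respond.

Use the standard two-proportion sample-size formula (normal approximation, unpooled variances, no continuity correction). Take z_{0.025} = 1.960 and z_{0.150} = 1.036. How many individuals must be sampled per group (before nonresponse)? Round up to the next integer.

n = 509 per group

n = (z_{α/2} + z_β)² · [p₁(1−p₁) + p₂(1−p₂)] / (p₁ − p₂)²
  = (1.960 + 1.036)² · (0.73·0.27 + 0.59·0.41) / (0.14)²
  = (2.996)² · (0.1971 + 0.2419) / 0.0196
  = 8.9760 · 0.4390 / 0.0196
  = 201.04
Design effect: 2.1 × 201.04 = 422.19.
Adjust for 83% response: 422.19 / 0.83 = 508.67.
Round up → n = 509 per group.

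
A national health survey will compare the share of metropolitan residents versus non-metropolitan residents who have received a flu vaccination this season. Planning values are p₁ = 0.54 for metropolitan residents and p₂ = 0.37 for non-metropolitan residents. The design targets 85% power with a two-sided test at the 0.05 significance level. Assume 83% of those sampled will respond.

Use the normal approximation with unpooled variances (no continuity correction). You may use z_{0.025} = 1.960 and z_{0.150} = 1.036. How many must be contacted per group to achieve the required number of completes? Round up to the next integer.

n = (z_{α/2} + z_β)² · [p₁(1−p₁) + p₂(1−p₂)] / (p₁ − p₂)²
  = (1.960 + 1.036)² · (0.54·0.46 + 0.37·0.63) / (0.17)²
  = (2.996)² · (0.2484 + 0.2331) / 0.0289
  = 8.9760 · 0.4815 / 0.0289
  = 149.55
Adjust for 83% response: 149.55 / 0.83 = 180.18.
Round up → n = 181 per group.

n = 181 per group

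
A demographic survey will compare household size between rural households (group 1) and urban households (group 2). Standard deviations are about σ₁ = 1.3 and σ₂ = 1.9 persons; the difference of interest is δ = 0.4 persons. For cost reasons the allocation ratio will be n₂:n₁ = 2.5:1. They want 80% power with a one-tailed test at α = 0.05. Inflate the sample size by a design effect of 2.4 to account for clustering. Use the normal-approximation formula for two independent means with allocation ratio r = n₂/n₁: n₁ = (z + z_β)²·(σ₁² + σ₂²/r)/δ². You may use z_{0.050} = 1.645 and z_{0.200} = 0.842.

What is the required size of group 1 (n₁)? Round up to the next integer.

n₁ = (z_α + z_β)² · (σ₁² + σ₂²/r) / δ²
   = (1.645 + 0.842)² · (1.3² + 1.9²/2.5) / 0.4²
   = 6.1852 · (1.69 + 1.444) / 0.16
   = 6.1852 · 3.134 / 0.16
   = 121.15
Design effect: 2.4 × 121.15 = 290.76.
Round up → n₁ = 291; n₂ = r·n₁ = 2.5 × 291 = 728.

n₁ = 291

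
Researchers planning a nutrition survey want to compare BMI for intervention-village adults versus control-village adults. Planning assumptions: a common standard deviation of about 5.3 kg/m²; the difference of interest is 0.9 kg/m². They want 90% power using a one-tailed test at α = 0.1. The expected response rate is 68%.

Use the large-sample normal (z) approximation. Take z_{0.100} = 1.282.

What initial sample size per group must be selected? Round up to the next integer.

n = 671 per group

n = (z_α + z_β)² · (σ₁² + σ₂²) / δ²
  = (1.282 + 1.282)² · (2·5.3² = 56.18) / 0.9²
  = 6.5741 · 56.18 / 0.81
  = 455.97
Adjust for 68% response: 455.97 / 0.68 = 670.54.
Round up → n = 671 per group.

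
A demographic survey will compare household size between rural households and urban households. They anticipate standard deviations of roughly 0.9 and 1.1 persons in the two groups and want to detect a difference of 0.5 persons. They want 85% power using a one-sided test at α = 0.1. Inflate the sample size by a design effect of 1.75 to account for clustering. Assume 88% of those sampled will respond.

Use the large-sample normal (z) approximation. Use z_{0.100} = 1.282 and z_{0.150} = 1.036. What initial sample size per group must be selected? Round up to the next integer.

n = 87 per group

n = (z_α + z_β)² · (σ₁² + σ₂²) / δ²
  = (1.282 + 1.036)² · (0.9² + 1.1² = 2.02) / 0.5²
  = 5.3731 · 2.02 / 0.25
  = 43.41
Design effect: 1.75 × 43.41 = 75.98.
Adjust for 88% response: 75.98 / 0.88 = 86.34.
Round up → n = 87 per group.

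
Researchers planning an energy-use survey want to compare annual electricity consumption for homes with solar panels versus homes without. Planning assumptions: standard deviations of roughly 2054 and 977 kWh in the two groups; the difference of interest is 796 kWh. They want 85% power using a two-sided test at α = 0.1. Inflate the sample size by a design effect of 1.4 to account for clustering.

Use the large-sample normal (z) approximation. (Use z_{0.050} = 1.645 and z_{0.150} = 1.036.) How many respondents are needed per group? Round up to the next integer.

n = (z_{α/2} + z_β)² · (σ₁² + σ₂²) / δ²
  = (1.645 + 1.036)² · (2054² + 977² = 5173445) / 796²
  = 7.1878 · 5173445 / 633616
  = 58.69
Design effect: 1.4 × 58.69 = 82.16.
Round up → n = 83 per group.

n = 83 per group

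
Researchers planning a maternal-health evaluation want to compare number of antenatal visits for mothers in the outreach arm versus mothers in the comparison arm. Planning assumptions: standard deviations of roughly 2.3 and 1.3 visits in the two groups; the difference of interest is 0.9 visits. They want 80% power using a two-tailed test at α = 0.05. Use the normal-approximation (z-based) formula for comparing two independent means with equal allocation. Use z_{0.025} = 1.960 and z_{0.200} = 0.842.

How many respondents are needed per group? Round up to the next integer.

n = 68 per group

n = (z_{α/2} + z_β)² · (σ₁² + σ₂²) / δ²
  = (1.960 + 0.842)² · (2.3² + 1.3² = 6.98) / 0.9²
  = 7.8512 · 6.98 / 0.81
  = 67.66
Round up → n = 68 per group.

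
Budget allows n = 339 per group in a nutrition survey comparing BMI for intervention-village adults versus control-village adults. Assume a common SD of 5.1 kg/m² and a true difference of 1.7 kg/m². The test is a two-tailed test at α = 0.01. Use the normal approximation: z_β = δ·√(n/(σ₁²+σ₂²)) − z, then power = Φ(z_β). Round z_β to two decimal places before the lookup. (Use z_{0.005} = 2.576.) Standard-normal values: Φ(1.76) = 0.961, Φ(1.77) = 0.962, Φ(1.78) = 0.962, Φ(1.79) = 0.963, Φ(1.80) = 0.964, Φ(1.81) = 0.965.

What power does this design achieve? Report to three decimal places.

z_β = δ·√(n/(σ₁²+σ₂²)) − z_{α/2}
    = 1.7 · √(339/52.02) − 2.576
    = 1.7 · 2.55279 − 2.576
    = 4.3397 − 2.576 = 1.7637 → 1.76
Power = Φ(1.76) = 0.961.

Power ≈ 0.961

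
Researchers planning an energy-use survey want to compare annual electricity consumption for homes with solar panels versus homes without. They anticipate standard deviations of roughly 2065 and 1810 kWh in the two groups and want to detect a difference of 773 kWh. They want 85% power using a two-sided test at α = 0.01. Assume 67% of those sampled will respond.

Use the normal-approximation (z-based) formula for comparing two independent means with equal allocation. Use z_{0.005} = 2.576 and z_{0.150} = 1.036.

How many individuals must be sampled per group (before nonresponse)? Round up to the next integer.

n = 246 per group

n = (z_{α/2} + z_β)² · (σ₁² + σ₂²) / δ²
  = (2.576 + 1.036)² · (2065² + 1810² = 7540325) / 773²
  = 13.0465 · 7540325 / 597529
  = 164.64
Adjust for 67% response: 164.64 / 0.67 = 245.73.
Round up → n = 246 per group.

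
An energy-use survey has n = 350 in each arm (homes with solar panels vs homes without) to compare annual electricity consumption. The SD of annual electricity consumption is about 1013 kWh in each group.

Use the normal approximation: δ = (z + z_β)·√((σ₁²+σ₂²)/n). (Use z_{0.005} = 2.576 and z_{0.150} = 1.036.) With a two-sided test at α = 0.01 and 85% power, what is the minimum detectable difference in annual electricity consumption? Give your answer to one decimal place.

Minimum detectable difference ≈ 276.6 kWh

δ = (z_{α/2} + z_β) · √((σ₁²+σ₂²)/n)
  = (2.576 + 1.036) · √(2052338/350)
  = 3.612 · √5863.8
  = 3.612 · 76.5756
  = 276.5911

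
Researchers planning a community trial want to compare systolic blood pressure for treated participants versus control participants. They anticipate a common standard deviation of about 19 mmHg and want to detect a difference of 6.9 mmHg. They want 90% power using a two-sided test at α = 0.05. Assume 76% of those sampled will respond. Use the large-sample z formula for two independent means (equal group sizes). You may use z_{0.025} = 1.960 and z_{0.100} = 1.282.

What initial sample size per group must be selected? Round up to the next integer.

n = 210 per group

n = (z_{α/2} + z_β)² · (σ₁² + σ₂²) / δ²
  = (1.960 + 1.282)² · (2·19² = 722) / 6.9²
  = 10.5106 · 722 / 47.61
  = 159.39
Adjust for 76% response: 159.39 / 0.76 = 209.73.
Round up → n = 210 per group.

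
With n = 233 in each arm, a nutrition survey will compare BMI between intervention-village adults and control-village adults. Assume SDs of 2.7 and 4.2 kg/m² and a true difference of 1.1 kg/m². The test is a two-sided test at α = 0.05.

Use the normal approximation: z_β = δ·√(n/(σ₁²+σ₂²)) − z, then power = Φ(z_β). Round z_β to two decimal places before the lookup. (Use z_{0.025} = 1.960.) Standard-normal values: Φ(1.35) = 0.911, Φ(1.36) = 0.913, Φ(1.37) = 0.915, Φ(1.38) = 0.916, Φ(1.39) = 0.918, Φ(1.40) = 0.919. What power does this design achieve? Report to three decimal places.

Power ≈ 0.919

z_β = δ·√(n/(σ₁²+σ₂²)) − z_{α/2}
    = 1.1 · √(233/24.93) − 1.960
    = 1.1 · 3.05715 − 1.960
    = 3.3629 − 1.960 = 1.4029 → 1.40
Power = Φ(1.40) = 0.919.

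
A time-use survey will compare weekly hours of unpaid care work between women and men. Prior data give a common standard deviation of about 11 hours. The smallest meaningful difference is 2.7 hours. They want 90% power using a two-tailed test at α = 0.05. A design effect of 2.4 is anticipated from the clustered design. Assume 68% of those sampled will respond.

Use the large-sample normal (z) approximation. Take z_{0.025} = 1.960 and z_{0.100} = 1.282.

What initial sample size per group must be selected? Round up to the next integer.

n = 1232 per group

n = (z_{α/2} + z_β)² · (σ₁² + σ₂²) / δ²
  = (1.960 + 1.282)² · (2·11² = 242) / 2.7²
  = 10.5106 · 242 / 7.29
  = 348.91
Design effect: 2.4 × 348.91 = 837.38.
Adjust for 68% response: 837.38 / 0.68 = 1231.45.
Round up → n = 1232 per group.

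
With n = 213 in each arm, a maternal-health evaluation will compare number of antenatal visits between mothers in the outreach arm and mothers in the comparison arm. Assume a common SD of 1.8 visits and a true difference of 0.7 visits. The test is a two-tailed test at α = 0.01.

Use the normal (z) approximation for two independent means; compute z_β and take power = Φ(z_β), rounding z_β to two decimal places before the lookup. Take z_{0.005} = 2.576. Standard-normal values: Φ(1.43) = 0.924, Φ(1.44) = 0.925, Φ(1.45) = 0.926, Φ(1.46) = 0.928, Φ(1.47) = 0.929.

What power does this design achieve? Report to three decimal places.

z_β = δ·√(n/(σ₁²+σ₂²)) − z_{α/2}
    = 0.7 · √(213/6.48) − 2.576
    = 0.7 · 5.73327 − 2.576
    = 4.0133 − 2.576 = 1.4373 → 1.44
Power = Φ(1.44) = 0.925.

Power ≈ 0.925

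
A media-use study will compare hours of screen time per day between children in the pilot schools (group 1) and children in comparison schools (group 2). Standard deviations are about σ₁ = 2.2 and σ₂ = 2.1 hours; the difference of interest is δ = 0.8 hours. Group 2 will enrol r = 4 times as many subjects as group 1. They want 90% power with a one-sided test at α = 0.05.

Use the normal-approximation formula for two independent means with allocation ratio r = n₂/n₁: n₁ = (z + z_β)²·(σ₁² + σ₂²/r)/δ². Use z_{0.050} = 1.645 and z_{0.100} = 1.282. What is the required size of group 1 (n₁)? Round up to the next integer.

n₁ = (z_α + z_β)² · (σ₁² + σ₂²/r) / δ²
   = (1.645 + 1.282)² · (2.2² + 2.1²/4) / 0.8²
   = 8.5673 · (4.84 + 1.1025) / 0.64
   = 8.5673 · 5.9425 / 0.64
   = 79.55
Round up → n₁ = 80; n₂ = r·n₁ = 4 × 80 = 320.

n₁ = 80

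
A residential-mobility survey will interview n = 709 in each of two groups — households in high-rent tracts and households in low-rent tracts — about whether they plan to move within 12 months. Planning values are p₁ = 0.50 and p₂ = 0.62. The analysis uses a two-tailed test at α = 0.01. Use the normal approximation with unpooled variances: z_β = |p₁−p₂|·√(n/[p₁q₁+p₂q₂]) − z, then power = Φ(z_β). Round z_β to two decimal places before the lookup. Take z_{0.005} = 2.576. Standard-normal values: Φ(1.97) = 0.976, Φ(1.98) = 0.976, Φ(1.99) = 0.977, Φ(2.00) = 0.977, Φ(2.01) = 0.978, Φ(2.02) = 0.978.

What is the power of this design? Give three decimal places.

z_β = |p₁−p₂|·√(n/[p₁q₁+p₂q₂]) − z_{α/2}
    = 0.12 · √(709/0.4856) − 2.576
    = 0.12 · 38.2106 − 2.576
    = 4.5853 − 2.576 = 2.0093 → 2.01
Power = Φ(2.01) = 0.978.

Power ≈ 0.978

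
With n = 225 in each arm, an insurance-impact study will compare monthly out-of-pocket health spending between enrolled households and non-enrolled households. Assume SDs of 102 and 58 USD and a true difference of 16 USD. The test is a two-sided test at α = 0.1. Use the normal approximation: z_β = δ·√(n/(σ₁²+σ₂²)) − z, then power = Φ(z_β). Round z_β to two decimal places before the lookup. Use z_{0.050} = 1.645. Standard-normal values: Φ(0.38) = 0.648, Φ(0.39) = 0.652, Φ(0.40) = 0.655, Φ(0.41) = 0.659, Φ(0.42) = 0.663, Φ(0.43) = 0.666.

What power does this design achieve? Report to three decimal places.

z_β = δ·√(n/(σ₁²+σ₂²)) − z_{α/2}
    = 16 · √(225/13768) − 1.645
    = 16 · 0.12784 − 1.645
    = 2.0454 − 1.645 = 0.4004 → 0.40
Power = Φ(0.40) = 0.655.

Power ≈ 0.655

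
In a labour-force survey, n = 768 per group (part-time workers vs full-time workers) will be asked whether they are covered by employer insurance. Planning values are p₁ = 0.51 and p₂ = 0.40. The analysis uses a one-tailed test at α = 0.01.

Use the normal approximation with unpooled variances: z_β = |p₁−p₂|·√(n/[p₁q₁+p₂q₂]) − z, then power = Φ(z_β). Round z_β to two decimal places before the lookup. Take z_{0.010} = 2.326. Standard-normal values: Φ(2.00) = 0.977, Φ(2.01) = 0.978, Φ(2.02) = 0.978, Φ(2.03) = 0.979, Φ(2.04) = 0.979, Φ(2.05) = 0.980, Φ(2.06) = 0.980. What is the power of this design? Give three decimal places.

z_β = |p₁−p₂|·√(n/[p₁q₁+p₂q₂]) − z_α
    = 0.11 · √(768/0.4899) − 2.326
    = 0.11 · 39.5938 − 2.326
    = 4.3553 − 2.326 = 2.0293 → 2.03
Power = Φ(2.03) = 0.979.

Power ≈ 0.979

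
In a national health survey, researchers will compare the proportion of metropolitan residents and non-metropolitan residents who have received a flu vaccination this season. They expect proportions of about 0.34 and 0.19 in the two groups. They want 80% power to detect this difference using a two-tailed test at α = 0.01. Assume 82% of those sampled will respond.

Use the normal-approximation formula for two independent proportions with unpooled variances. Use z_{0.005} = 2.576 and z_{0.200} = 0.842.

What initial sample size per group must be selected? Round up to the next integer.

n = 240 per group

n = (z_{α/2} + z_β)² · [p₁(1−p₁) + p₂(1−p₂)] / (p₁ − p₂)²
  = (2.576 + 0.842)² · (0.34·0.66 + 0.19·0.81) / (0.15)²
  = (3.418)² · (0.2244 + 0.1539) / 0.0225
  = 11.6827 · 0.3783 / 0.0225
  = 196.43
Adjust for 82% response: 196.43 / 0.82 = 239.54.
Round up → n = 240 per group.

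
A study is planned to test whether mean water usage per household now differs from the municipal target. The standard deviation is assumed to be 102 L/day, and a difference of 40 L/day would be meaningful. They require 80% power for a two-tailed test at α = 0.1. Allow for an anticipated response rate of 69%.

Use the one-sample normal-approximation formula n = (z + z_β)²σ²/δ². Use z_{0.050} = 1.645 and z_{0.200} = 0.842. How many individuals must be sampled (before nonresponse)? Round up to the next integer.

n = 59

n = (z_{α/2} + z_β)² · σ² / δ²
  = (1.645 + 0.842)² · 102² / 40²
  = 6.1852 · 10404 / 1600
  = 40.22
Adjust for 69% response: 40.22 / 0.69 = 58.29.
Round up → n = 59.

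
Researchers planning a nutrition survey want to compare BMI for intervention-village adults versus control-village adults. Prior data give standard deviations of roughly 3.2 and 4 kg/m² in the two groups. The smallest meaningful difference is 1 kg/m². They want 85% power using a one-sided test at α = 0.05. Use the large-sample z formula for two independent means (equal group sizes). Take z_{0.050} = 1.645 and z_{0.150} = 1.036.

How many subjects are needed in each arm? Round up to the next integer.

n = 189 per group

n = (z_α + z_β)² · (σ₁² + σ₂²) / δ²
  = (1.645 + 1.036)² · (3.2² + 4² = 26.24) / 1²
  = 7.1878 · 26.24 / 1
  = 188.61
Round up → n = 189 per group.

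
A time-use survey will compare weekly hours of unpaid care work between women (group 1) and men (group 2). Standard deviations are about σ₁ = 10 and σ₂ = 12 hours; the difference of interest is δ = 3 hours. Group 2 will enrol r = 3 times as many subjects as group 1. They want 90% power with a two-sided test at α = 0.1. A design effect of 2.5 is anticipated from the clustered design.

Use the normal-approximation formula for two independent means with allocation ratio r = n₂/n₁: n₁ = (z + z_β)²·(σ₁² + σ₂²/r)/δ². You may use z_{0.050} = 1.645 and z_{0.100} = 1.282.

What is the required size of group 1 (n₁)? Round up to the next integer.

n₁ = (z_{α/2} + z_β)² · (σ₁² + σ₂²/r) / δ²
   = (1.645 + 1.282)² · (10² + 12²/3) / 3²
   = 8.5673 · (100 + 48) / 9
   = 8.5673 · 148 / 9
   = 140.88
Design effect: 2.5 × 140.88 = 352.21.
Round up → n₁ = 353; n₂ = r·n₁ = 3 × 353 = 1059.

n₁ = 353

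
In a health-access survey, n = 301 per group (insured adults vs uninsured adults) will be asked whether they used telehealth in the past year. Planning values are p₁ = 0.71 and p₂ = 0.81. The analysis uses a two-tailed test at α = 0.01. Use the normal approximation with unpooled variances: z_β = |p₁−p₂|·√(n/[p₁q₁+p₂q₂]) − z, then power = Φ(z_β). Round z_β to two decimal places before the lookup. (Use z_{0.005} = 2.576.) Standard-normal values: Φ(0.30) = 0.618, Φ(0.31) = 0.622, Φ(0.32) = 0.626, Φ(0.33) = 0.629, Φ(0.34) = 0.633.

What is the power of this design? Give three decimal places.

z_β = |p₁−p₂|·√(n/[p₁q₁+p₂q₂]) − z_{α/2}
    = 0.10 · √(301/0.3598) − 2.576
    = 0.10 · 28.9236 − 2.576
    = 2.8924 − 2.576 = 0.3164 → 0.32
Power = Φ(0.32) = 0.626.

Power ≈ 0.626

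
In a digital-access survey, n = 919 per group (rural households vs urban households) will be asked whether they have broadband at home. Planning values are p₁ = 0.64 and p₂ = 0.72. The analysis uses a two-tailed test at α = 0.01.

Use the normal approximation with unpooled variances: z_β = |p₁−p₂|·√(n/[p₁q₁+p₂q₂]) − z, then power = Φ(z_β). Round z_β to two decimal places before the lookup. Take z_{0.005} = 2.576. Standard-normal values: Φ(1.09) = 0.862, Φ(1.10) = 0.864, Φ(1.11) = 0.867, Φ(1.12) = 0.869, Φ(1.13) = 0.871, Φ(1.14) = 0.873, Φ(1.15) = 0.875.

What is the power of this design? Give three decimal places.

z_β = |p₁−p₂|·√(n/[p₁q₁+p₂q₂]) − z_{α/2}
    = 0.08 · √(919/0.4320) − 2.576
    = 0.08 · 46.1228 − 2.576
    = 3.6898 − 2.576 = 1.1138 → 1.11
Power = Φ(1.11) = 0.867.

Power ≈ 0.867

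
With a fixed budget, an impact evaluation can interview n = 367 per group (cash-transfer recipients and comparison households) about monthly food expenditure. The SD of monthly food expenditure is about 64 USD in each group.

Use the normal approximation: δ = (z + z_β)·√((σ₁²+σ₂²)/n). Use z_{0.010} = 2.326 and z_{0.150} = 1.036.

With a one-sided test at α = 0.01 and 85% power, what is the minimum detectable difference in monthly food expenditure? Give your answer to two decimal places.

δ = (z_α + z_β) · √((σ₁²+σ₂²)/n)
  = (2.326 + 1.036) · √(8192/367)
  = 3.362 · √22.3215
  = 3.362 · 4.7246
  = 15.8840

Minimum detectable difference ≈ 15.88 USD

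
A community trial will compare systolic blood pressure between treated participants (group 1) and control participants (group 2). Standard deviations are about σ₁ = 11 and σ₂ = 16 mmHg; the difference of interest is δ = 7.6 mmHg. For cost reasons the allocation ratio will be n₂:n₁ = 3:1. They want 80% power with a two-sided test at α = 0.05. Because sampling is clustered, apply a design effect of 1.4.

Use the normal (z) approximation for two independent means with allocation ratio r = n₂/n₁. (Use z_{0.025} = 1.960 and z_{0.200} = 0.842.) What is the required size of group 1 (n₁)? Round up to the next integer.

n₁ = 40

n₁ = (z_{α/2} + z_β)² · (σ₁² + σ₂²/r) / δ²
   = (1.960 + 0.842)² · (11² + 16²/3) / 7.6²
   = 7.8512 · (121 + 85.3333) / 57.76
   = 7.8512 · 206.3333 / 57.76
   = 28.05
Design effect: 1.4 × 28.05 = 39.27.
Round up → n₁ = 40; n₂ = r·n₁ = 3 × 40 = 120.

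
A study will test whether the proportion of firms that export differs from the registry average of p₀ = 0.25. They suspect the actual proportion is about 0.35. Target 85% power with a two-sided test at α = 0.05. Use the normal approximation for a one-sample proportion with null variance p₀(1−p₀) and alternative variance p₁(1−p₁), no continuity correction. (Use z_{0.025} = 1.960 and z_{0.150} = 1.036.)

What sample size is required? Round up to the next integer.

n = 181

n = [z_{α/2}·√(p₀q₀) + z_β·√(p₁q₁)]² / (p₁ − p₀)²
  = [1.960·√(0.25·0.75) + 1.036·√(0.35·0.65)]² / (0.10)²
  = [1.960·0.4330 + 1.036·0.4770]² / 0.0100
  = [1.3428]² / 0.0100
  = 180.32
Round up → n = 181.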